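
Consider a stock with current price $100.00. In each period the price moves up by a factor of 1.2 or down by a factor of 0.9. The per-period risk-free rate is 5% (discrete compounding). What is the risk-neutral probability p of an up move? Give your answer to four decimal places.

p = 0.5000

Risk-neutral probability p = (1 + 0.05 − 0.9)/(1.2 − 0.9) = 0.1500/0.3000 = 0.5000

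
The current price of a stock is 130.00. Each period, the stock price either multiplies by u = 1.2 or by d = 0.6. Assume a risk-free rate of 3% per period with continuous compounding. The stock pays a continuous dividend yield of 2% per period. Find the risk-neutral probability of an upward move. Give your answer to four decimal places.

Per-period risk-free factor R = e^0.03 = 1.0305; dividend-adjusted growth = e^(0.03−0.02) = 1.0101.
Risk-neutral probability p = (1.0101 − 0.6)/(1.2 − 0.6) = 0.4101/0.6000 = 0.6834

p = 0.6834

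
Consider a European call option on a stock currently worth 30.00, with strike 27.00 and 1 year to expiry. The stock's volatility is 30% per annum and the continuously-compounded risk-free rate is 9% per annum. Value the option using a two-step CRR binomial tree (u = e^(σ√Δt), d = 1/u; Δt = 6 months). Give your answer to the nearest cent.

CRR parameters: u = e^(σ√Δt) = e^(0.3·√0.5) = 1.2363, d = 1/u = 0.8089
Per-period rate: rΔt = 0.09·0.5 = 0.045, so R = e^0.045 = 1.0460
Risk-neutral probability p = (e^0.045 − 0.8089)/(1.2363 − 0.8089) = 0.2372/0.4275 = 0.5548
Terminal stock prices: S_uu = 45.85, S_ud = 30, S_dd = 19.63
Terminal payoffs (S − K): max(18.85, 0) = 18.85, max(3, 0) = 3, max(-7.372, 0) = 0
Node u (S = 37.09): V_u = e^(−0.045)·[0.5548·18.8540 + 0.4452·3.0000] = 11.2774
Node d (S = 24.27): V_d = e^(−0.045)·[0.5548·3.0000 + 0.4452·0.0000] = 1.5913
Node 0 (S = 30): V_0 = e^(−0.045)·[0.5548·11.2774 + 0.4452·1.5913] = 6.6591

6.66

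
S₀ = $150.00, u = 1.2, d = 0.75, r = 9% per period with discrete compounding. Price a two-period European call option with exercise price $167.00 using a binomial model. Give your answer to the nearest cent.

$23.54

Risk-neutral probability p = (1 + 0.09 − 0.75)/(1.2 − 0.75) = 0.3400/0.4500 = 0.7556
Terminal stock prices: S_uu = 216, S_ud = 135, S_dd = 84.38
Terminal payoffs (S − K): max(49, 0) = 49, max(-32, 0) = 0, max(-82.62, 0) = 0
Node u (S = 180): V_u = 1/1.09·[0.7556·49.0000 + 0.2444·0.0000] = 33.9653
Node d (S = 112.5): V_d = 1/1.09·[0.7556·0.0000 + 0.2444·0.0000] = 0.0000
Node 0 (S = 150): V_0 = 1/1.09·[0.7556·33.9653 + 0.2444·0.0000] = 23.5438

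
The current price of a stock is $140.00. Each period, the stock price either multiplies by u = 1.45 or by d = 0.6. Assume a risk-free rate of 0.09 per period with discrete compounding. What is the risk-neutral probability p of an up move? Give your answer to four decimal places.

Risk-neutral probability p = (1 + 0.09 − 0.6)/(1.45 − 0.6) = 0.4900/0.8500 = 0.5765

p = 0.5765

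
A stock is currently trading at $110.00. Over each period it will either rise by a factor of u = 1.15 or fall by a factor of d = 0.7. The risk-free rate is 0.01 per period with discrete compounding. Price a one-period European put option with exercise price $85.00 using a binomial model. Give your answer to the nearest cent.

$2.46

Risk-neutral probability p = (1 + 0.01 − 0.7)/(1.15 − 0.7) = 0.3100/0.4500 = 0.6889
Terminal stock prices: S_u = 126.5, S_d = 77
Terminal payoffs (K − S): max(-41.5, 0) = 0, max(8, 0) = 8
Node 0 (S = 110): V_0 = 1/1.01·[0.6889·0.0000 + 0.3111·8.0000] = 2.4642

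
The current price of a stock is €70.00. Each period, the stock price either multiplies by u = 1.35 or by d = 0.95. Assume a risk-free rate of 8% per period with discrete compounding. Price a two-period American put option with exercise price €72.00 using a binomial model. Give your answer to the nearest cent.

€3.45

Risk-neutral probability p = (1 + 0.08 − 0.95)/(1.35 − 0.95) = 0.1300/0.4000 = 0.3250
Terminal stock prices: S_uu = 127.6, S_ud = 89.77, S_dd = 63.17
Terminal payoffs (K − S): max(-55.58, 0) = 0, max(-17.77, 0) = 0, max(8.825, 0) = 8.825
Node u (S = 94.5): continuation = 1/1.08·[0.3250·0.0000 + 0.6750·0.0000] = 0.0000; exercise value = 0.0000 ≤ continuation, so V_u = 0.0000
Node d (S = 66.5): continuation = 1/1.08·[0.3250·0.0000 + 0.6750·8.8250] = 5.5156; exercise value = 5.5000 ≤ continuation, so V_d = 5.5156
Node 0 (S = 70): continuation = 1/1.08·[0.3250·0.0000 + 0.6750·5.5156] = 3.4473; exercise value = 2.0000 ≤ continuation, so V_0 = 3.4473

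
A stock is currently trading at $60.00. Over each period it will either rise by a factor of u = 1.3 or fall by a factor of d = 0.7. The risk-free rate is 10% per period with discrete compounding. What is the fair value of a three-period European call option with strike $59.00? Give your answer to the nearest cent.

Risk-neutral probability p = (1 + 0.1 − 0.7)/(1.3 − 0.7) = 0.4000/0.6000 = 0.6667
Terminal stock prices: S_uuu = 131.8, S_uud = 70.98, S_udd = 38.22, S_ddd = 20.58
Terminal payoffs (S − K): max(72.82, 0) = 72.82, max(11.98, 0) = 11.98, max(-20.78, 0) = 0, max(-38.42, 0) = 0
Node uu (S = 101.4): V_uu = 1/1.1·[0.6667·72.8200 + 0.3333·11.9800] = 47.7636
Node ud (S = 54.6): V_ud = 1/1.1·[0.6667·11.9800 + 0.3333·0.0000] = 7.2606
Node dd (S = 29.4): V_dd = 1/1.1·[0.6667·0.0000 + 0.3333·0.0000] = 0.0000
Node u (S = 78): V_u = 1/1.1·[0.6667·47.7636 + 0.3333·7.2606] = 31.1478
Node d (S = 42): V_d = 1/1.1·[0.6667·7.2606 + 0.3333·0.0000] = 4.4004
Node 0 (S = 60): V_0 = 1/1.1·[0.6667·31.1478 + 0.3333·4.4004] = 20.2109

$20.21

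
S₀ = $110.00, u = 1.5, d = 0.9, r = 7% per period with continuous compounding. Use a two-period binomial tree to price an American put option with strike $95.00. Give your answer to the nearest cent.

$2.60

Risk-neutral probability p = (e^0.07 − 0.9)/(1.5 − 0.9) = 0.1725/0.6000 = 0.2875
Terminal stock prices: S_uu = 247.5, S_ud = 148.5, S_dd = 89.1
Terminal payoffs (K − S): max(-152.5, 0) = 0, max(-53.5, 0) = 0, max(5.9, 0) = 5.9
Node u (S = 165): continuation = e^(−0.07)·[0.2875·0.0000 + 0.7125·0.0000] = 0.0000; exercise value = 0.0000 ≤ continuation, so V_u = 0.0000
Node d (S = 99): continuation = e^(−0.07)·[0.2875·0.0000 + 0.7125·5.9000] = 3.9195; exercise value = 0.0000 ≤ continuation, so V_d = 3.9195
Node 0 (S = 110): continuation = e^(−0.07)·[0.2875·0.0000 + 0.7125·3.9195] = 2.6038; exercise value = 0.0000 ≤ continuation, so V_0 = 2.6038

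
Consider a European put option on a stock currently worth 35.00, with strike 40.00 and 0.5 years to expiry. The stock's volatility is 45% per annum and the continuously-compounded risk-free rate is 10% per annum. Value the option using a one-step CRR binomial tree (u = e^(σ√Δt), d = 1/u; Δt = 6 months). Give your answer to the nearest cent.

CRR parameters: u = e^(σ√Δt) = e^(0.45·√0.5) = 1.3746, d = 1/u = 0.7275
Per-period rate: rΔt = 0.1·0.5 = 0.05, so R = e^0.05 = 1.0513
Risk-neutral probability p = (e^0.05 − 0.7275)/(1.3746 − 0.7275) = 0.3238/0.6472 = 0.5003
Terminal stock prices: S_u = 48.11, S_d = 25.46
Terminal payoffs (K − S): max(-8.113, 0) = 0, max(14.54, 0) = 14.54
Node 0 (S = 35): V_0 = e^(−0.05)·[0.5003·0.0000 + 0.4997·14.5389] = 6.9103

6.91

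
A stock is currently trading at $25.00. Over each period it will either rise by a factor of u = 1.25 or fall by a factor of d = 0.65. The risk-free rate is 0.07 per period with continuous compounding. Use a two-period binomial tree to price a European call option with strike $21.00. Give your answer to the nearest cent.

$7.79

Risk-neutral probability p = (e^0.07 − 0.65)/(1.25 − 0.65) = 0.4225/0.6000 = 0.7042
Terminal stock prices: S_uu = 39.06, S_ud = 20.31, S_dd = 10.56
Terminal payoffs (S − K): max(18.06, 0) = 18.06, max(-0.6875, 0) = 0, max(-10.44, 0) = 0
Node u (S = 31.25): V_u = e^(−0.07)·[0.7042·18.0625 + 0.2958·0.0000] = 11.8594
Node d (S = 16.25): V_d = e^(−0.07)·[0.7042·0.0000 + 0.2958·0.0000] = 0.0000
Node 0 (S = 25): V_0 = e^(−0.07)·[0.7042·11.8594 + 0.2958·0.0000] = 7.7865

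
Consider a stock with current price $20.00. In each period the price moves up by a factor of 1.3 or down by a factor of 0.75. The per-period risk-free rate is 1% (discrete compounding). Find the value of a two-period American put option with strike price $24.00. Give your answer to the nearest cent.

Risk-neutral probability p = (1 + 0.01 − 0.75)/(1.3 − 0.75) = 0.2600/0.5500 = 0.4727
Terminal stock prices: S_uu = 33.8, S_ud = 19.5, S_dd = 11.25
Terminal payoffs (K − S): max(-9.8, 0) = 0, max(4.5, 0) = 4.5, max(12.75, 0) = 12.75
Node u (S = 26): continuation = 1/1.01·[0.4727·0.0000 + 0.5273·4.5000] = 2.3492; exercise value = 0.0000 ≤ continuation, so V_u = 2.3492
Node d (S = 15): continuation = 1/1.01·[0.4727·4.5000 + 0.5273·12.7500] = 8.7624; exercise value = 9.0000 > continuation, so V_d = 9.0000 (exercise)
Node 0 (S = 20): continuation = 1/1.01·[0.4727·2.3492 + 0.5273·9.0000] = 5.7980; exercise value = 4.0000 ≤ continuation, so V_0 = 5.7980

$5.80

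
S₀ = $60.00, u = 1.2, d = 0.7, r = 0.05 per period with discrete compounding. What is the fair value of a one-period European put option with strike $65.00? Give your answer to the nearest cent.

Risk-neutral probability p = (1 + 0.05 − 0.7)/(1.2 − 0.7) = 0.3500/0.5000 = 0.7000
Terminal stock prices: S_u = 72, S_d = 42
Terminal payoffs (K − S): max(-7, 0) = 0, max(23, 0) = 23
Node 0 (S = 60): V_0 = 1/1.05·[0.7000·0.0000 + 0.3000·23.0000] = 6.5714

$6.57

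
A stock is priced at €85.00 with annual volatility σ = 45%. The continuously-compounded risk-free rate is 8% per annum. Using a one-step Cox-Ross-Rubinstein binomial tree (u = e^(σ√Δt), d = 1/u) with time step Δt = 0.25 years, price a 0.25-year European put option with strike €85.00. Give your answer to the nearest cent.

€8.59

CRR parameters: u = e^(σ√Δt) = e^(0.45·√0.25) = 1.2523, d = 1/u = 0.7985
Per-period rate: rΔt = 0.08·0.25 = 0.02, so R = e^0.02 = 1.0202
Risk-neutral probability p = (e^0.02 − 0.7985)/(1.2523 − 0.7985) = 0.2217/0.4538 = 0.4885
Terminal stock prices: S_u = 106.4, S_d = 67.87
Terminal payoffs (K − S): max(-21.45, 0) = 0, max(17.13, 0) = 17.13
Node 0 (S = 85): V_0 = e^(−0.02)·[0.4885·0.0000 + 0.5115·17.1261] = 8.5865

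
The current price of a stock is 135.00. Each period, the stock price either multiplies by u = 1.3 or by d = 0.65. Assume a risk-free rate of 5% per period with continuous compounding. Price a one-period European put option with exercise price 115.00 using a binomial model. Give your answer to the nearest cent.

Risk-neutral probability p = (e^0.05 − 0.65)/(1.3 − 0.65) = 0.4013/0.6500 = 0.6173
Terminal stock prices: S_u = 175.5, S_d = 87.75
Terminal payoffs (K − S): max(-60.5, 0) = 0, max(27.25, 0) = 27.25
Node 0 (S = 135): V_0 = e^(−0.05)·[0.6173·0.0000 + 0.3827·27.2500] = 9.9189

9.92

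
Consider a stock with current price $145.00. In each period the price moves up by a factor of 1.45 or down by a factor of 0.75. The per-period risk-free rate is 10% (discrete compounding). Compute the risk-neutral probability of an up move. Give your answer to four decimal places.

Risk-neutral probability p = (1 + 0.1 − 0.75)/(1.45 − 0.75) = 0.3500/0.7000 = 0.5000

p = 0.5000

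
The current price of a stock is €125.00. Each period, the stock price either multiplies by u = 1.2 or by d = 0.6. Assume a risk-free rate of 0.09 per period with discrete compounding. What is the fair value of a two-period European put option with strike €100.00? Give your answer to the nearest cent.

€4.08

Risk-neutral probability p = (1 + 0.09 − 0.6)/(1.2 − 0.6) = 0.4900/0.6000 = 0.8167
Terminal stock prices: S_uu = 180, S_ud = 90, S_dd = 45
Terminal payoffs (K − S): max(-80, 0) = 0, max(10, 0) = 10, max(55, 0) = 55
Node u (S = 150): V_u = 1/1.09·[0.8167·0.0000 + 0.1833·10.0000] = 1.6820
Node d (S = 75): V_d = 1/1.09·[0.8167·10.0000 + 0.1833·55.0000] = 16.7431
Node 0 (S = 125): V_0 = 1/1.09·[0.8167·1.6820 + 0.1833·16.7431] = 4.0763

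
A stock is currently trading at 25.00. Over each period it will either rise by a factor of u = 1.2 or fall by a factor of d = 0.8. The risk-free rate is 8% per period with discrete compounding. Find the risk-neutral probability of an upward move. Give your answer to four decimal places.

p = 0.7000

Risk-neutral probability p = (1 + 0.08 − 0.8)/(1.2 − 0.8) = 0.2800/0.4000 = 0.7000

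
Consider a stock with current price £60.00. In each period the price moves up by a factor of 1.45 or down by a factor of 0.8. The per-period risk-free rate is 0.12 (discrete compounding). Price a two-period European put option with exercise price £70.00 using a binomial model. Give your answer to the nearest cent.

Risk-neutral probability p = (1 + 0.12 − 0.8)/(1.45 − 0.8) = 0.3200/0.6500 = 0.4923
Terminal stock prices: S_uu = 126.2, S_ud = 69.6, S_dd = 38.4
Terminal payoffs (K − S): max(-56.15, 0) = 0, max(0.4, 0) = 0.4, max(31.6, 0) = 31.6
Node u (S = 87): V_u = 1/1.12·[0.4923·0.0000 + 0.5077·0.4000] = 0.1813
Node d (S = 48): V_d = 1/1.12·[0.4923·0.4000 + 0.5077·31.6000] = 14.5000
Node 0 (S = 60): V_0 = 1/1.12·[0.4923·0.1813 + 0.5077·14.5000] = 6.6525

£6.65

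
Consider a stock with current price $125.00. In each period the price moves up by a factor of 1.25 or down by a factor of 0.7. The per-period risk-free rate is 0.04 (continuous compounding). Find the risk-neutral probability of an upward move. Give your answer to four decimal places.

Risk-neutral probability p = (e^0.04 − 0.7)/(1.25 − 0.7) = 0.3408/0.5500 = 0.6197

p = 0.6197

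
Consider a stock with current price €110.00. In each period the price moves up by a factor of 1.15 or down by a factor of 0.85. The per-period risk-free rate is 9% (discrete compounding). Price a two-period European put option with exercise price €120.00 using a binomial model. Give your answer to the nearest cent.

€4.72

Risk-neutral probability p = (1 + 0.09 − 0.85)/(1.15 − 0.85) = 0.2400/0.3000 = 0.8000
Terminal stock prices: S_uu = 145.5, S_ud = 107.5, S_dd = 79.47
Terminal payoffs (K − S): max(-25.47, 0) = 0, max(12.48, 0) = 12.48, max(40.53, 0) = 40.53
Node u (S = 126.5): V_u = 1/1.09·[0.8000·0.0000 + 0.2000·12.4750] = 2.2890
Node d (S = 93.5): V_d = 1/1.09·[0.8000·12.4750 + 0.2000·40.5250] = 16.5917
Node 0 (S = 110): V_0 = 1/1.09·[0.8000·2.2890 + 0.2000·16.5917] = 4.7243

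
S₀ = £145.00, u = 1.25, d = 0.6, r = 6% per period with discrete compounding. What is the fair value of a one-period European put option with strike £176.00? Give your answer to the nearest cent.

Risk-neutral probability p = (1 + 0.06 − 0.6)/(1.25 − 0.6) = 0.4600/0.6500 = 0.7077
Terminal stock prices: S_u = 181.2, S_d = 87
Terminal payoffs (K − S): max(-5.25, 0) = 0, max(89, 0) = 89
Node 0 (S = 145): V_0 = 1/1.06·[0.7077·0.0000 + 0.2923·89.0000] = 24.5428

£24.54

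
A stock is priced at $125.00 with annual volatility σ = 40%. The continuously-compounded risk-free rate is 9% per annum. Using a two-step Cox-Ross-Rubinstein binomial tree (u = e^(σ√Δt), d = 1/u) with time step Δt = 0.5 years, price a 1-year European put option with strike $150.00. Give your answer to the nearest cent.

$28.75

CRR parameters: u = e^(σ√Δt) = e^(0.4·√0.5) = 1.3269, d = 1/u = 0.7536
Per-period rate: rΔt = 0.09·0.5 = 0.045, so R = e^0.045 = 1.0460
Risk-neutral probability p = (e^0.045 − 0.7536)/(1.3269 − 0.7536) = 0.2924/0.5733 = 0.5100
Terminal stock prices: S_uu = 220.1, S_ud = 125, S_dd = 71
Terminal payoffs (K − S): max(-70.08, 0) = 0, max(25, 0) = 25, max(79, 0) = 79
Node u (S = 165.9): V_u = e^(−0.045)·[0.5100·0.0000 + 0.4900·25.0000] = 11.7098
Node d (S = 94.2): V_d = e^(−0.045)·[0.5100·25.0000 + 0.4900·79.0037] = 49.1948
Node 0 (S = 125): V_0 = e^(−0.045)·[0.5100·11.7098 + 0.4900·49.1948] = 28.7522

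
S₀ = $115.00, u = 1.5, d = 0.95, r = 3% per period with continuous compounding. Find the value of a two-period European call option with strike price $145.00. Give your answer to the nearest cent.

$6.73

Risk-neutral probability p = (e^0.03 − 0.95)/(1.5 − 0.95) = 0.0805/0.5500 = 0.1463
Terminal stock prices: S_uu = 258.8, S_ud = 163.9, S_dd = 103.8
Terminal payoffs (S − K): max(113.8, 0) = 113.8, max(18.88, 0) = 18.88, max(-41.21, 0) = 0
Node u (S = 172.5): V_u = e^(−0.03)·[0.1463·113.7500 + 0.8537·18.8750] = 31.7854
Node d (S = 109.2): V_d = e^(−0.03)·[0.1463·18.8750 + 0.8537·0.0000] = 2.6795
Node 0 (S = 115): V_0 = e^(−0.03)·[0.1463·31.7854 + 0.8537·2.6795] = 6.7321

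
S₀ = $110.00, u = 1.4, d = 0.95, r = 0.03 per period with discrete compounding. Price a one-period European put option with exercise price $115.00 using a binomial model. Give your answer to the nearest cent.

$8.38

Risk-neutral probability p = (1 + 0.03 − 0.95)/(1.4 − 0.95) = 0.0800/0.4500 = 0.1778
Terminal stock prices: S_u = 154, S_d = 104.5
Terminal payoffs (K − S): max(-39, 0) = 0, max(10.5, 0) = 10.5
Node 0 (S = 110): V_0 = 1/1.03·[0.1778·0.0000 + 0.8222·10.5000] = 8.3819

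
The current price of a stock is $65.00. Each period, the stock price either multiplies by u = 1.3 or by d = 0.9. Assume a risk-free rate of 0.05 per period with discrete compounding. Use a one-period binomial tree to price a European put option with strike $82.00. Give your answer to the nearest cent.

$13.99

Risk-neutral probability p = (1 + 0.05 − 0.9)/(1.3 − 0.9) = 0.1500/0.4000 = 0.3750
Terminal stock prices: S_u = 84.5, S_d = 58.5
Terminal payoffs (K − S): max(-2.5, 0) = 0, max(23.5, 0) = 23.5
Node 0 (S = 65): V_0 = 1/1.05·[0.3750·0.0000 + 0.6250·23.5000] = 13.9881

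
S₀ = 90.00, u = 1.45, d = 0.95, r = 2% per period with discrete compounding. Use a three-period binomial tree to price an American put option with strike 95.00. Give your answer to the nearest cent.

Risk-neutral probability p = (1 + 0.02 − 0.95)/(1.45 − 0.95) = 0.0700/0.5000 = 0.1400
Terminal stock prices: S_uuu = 274.4, S_uud = 179.8, S_udd = 117.8, S_ddd = 77.16
Terminal payoffs (K − S): max(-179.4, 0) = 0, max(-84.76, 0) = 0, max(-22.78, 0) = 0, max(17.84, 0) = 17.84
Node uu (S = 189.2): continuation = 1/1.02·[0.1400·0.0000 + 0.8600·0.0000] = 0.0000; exercise value = 0.0000 ≤ continuation, so V_uu = 0.0000
Node ud (S = 124): continuation = 1/1.02·[0.1400·0.0000 + 0.8600·0.0000] = 0.0000; exercise value = 0.0000 ≤ continuation, so V_ud = 0.0000
Node dd (S = 81.22): continuation = 1/1.02·[0.1400·0.0000 + 0.8600·17.8363] = 15.0384; exercise value = 13.7750 ≤ continuation, so V_dd = 15.0384
Node u (S = 130.5): continuation = 1/1.02·[0.1400·0.0000 + 0.8600·0.0000] = 0.0000; exercise value = 0.0000 ≤ continuation, so V_u = 0.0000
Node d (S = 85.5): continuation = 1/1.02·[0.1400·0.0000 + 0.8600·15.0384] = 12.6794; exercise value = 9.5000 ≤ continuation, so V_d = 12.6794
Node 0 (S = 90): continuation = 1/1.02·[0.1400·0.0000 + 0.8600·12.6794] = 10.6905; exercise value = 5.0000 ≤ continuation, so V_0 = 10.6905

10.69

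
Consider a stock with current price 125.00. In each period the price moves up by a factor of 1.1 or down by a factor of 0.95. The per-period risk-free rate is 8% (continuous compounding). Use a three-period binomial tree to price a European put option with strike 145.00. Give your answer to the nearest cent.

Risk-neutral probability p = (e^0.08 − 0.95)/(1.1 − 0.95) = 0.1333/0.1500 = 0.8886
Terminal stock prices: S_uuu = 166.4, S_uud = 143.7, S_udd = 124.1, S_ddd = 107.2
Terminal payoffs (K − S): max(-21.38, 0) = 0, max(1.312, 0) = 1.312, max(20.91, 0) = 20.91, max(37.83, 0) = 37.83
Node uu (S = 151.3): V_uu = e^(−0.08)·[0.8886·0.0000 + 0.1114·1.3125] = 0.1350
Node ud (S = 130.6): V_ud = e^(−0.08)·[0.8886·1.3125 + 0.1114·20.9062] = 3.2269
Node dd (S = 112.8): V_dd = e^(−0.08)·[0.8886·20.9062 + 0.1114·37.8281] = 21.0394
Node u (S = 137.5): V_u = e^(−0.08)·[0.8886·0.1350 + 0.1114·3.2269] = 0.4426
Node d (S = 118.8): V_d = e^(−0.08)·[0.8886·3.2269 + 0.1114·21.0394] = 4.8108
Node 0 (S = 125): V_0 = e^(−0.08)·[0.8886·0.4426 + 0.1114·4.8108] = 0.8579

0.86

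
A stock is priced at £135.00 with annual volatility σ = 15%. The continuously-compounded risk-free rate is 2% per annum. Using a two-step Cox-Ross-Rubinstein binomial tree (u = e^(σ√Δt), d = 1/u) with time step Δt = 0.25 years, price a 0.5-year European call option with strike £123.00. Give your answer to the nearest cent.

CRR parameters: u = e^(σ√Δt) = e^(0.15·√0.25) = 1.0779, d = 1/u = 0.9277
Per-period rate: rΔt = 0.02·0.25 = 0.005, so R = e^0.005 = 1.0050
Risk-neutral probability p = (e^0.005 − 0.9277)/(1.0779 − 0.9277) = 0.0773/0.1501 = 0.5146
Terminal stock prices: S_uu = 156.8, S_ud = 135, S_dd = 116.2
Terminal payoffs (S − K): max(33.85, 0) = 33.85, max(12, 0) = 12, max(-6.804, 0) = 0
Node u (S = 145.5): V_u = e^(−0.005)·[0.5146·33.8476 + 0.4854·12.0000] = 23.1278
Node d (S = 125.2): V_d = e^(−0.005)·[0.5146·12.0000 + 0.4854·0.0000] = 6.1449
Node 0 (S = 135): V_0 = e^(−0.005)·[0.5146·23.1278 + 0.4854·6.1449] = 14.8108

£14.81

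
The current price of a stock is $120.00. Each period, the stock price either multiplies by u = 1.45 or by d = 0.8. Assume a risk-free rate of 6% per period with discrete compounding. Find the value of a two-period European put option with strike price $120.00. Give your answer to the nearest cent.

$13.84

Risk-neutral probability p = (1 + 0.06 − 0.8)/(1.45 − 0.8) = 0.2600/0.6500 = 0.4000
Terminal stock prices: S_uu = 252.3, S_ud = 139.2, S_dd = 76.8
Terminal payoffs (K − S): max(-132.3, 0) = 0, max(-19.2, 0) = 0, max(43.2, 0) = 43.2
Node u (S = 174): V_u = 1/1.06·[0.4000·0.0000 + 0.6000·0.0000] = 0.0000
Node d (S = 96): V_d = 1/1.06·[0.4000·0.0000 + 0.6000·43.2000] = 24.4528
Node 0 (S = 120): V_0 = 1/1.06·[0.4000·0.0000 + 0.6000·24.4528] = 13.8412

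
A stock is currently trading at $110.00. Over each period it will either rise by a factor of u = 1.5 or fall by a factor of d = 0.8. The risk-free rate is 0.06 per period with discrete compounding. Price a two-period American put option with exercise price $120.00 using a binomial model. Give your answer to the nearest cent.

Risk-neutral probability p = (1 + 0.06 − 0.8)/(1.5 − 0.8) = 0.2600/0.7000 = 0.3714
Terminal stock prices: S_uu = 247.5, S_ud = 132, S_dd = 70.4
Terminal payoffs (K − S): max(-127.5, 0) = 0, max(-12, 0) = 0, max(49.6, 0) = 49.6
Node u (S = 165): continuation = 1/1.06·[0.3714·0.0000 + 0.6286·0.0000] = 0.0000; exercise value = 0.0000 ≤ continuation, so V_u = 0.0000
Node d (S = 88): continuation = 1/1.06·[0.3714·0.0000 + 0.6286·49.6000] = 29.4124; exercise value = 32.0000 > continuation, so V_d = 32.0000 (exercise)
Node 0 (S = 110): continuation = 1/1.06·[0.3714·0.0000 + 0.6286·32.0000] = 18.9757; exercise value = 10.0000 ≤ continuation, so V_0 = 18.9757

$18.98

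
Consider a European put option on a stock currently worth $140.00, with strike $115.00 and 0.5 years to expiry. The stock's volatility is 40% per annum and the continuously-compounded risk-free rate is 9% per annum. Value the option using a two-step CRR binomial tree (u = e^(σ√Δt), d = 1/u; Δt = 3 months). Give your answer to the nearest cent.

$4.92

CRR parameters: u = e^(σ√Δt) = e^(0.4·√0.25) = 1.2214, d = 1/u = 0.8187
Per-period rate: rΔt = 0.09·0.25 = 0.0225, so R = e^0.0225 = 1.0228
Risk-neutral probability p = (e^0.0225 − 0.8187)/(1.2214 − 0.8187) = 0.2040/0.4027 = 0.5067
Terminal stock prices: S_uu = 208.9, S_ud = 140, S_dd = 93.84
Terminal payoffs (K − S): max(-93.86, 0) = 0, max(-25, 0) = 0, max(21.16, 0) = 21.16
Node u (S = 171): V_u = e^(−0.0225)·[0.5067·0.0000 + 0.4933·0.0000] = 0.0000
Node d (S = 114.6): V_d = e^(−0.0225)·[0.5067·0.0000 + 0.4933·21.1552] = 10.2042
Node 0 (S = 140): V_0 = e^(−0.0225)·[0.5067·0.0000 + 0.4933·10.2042] = 4.9220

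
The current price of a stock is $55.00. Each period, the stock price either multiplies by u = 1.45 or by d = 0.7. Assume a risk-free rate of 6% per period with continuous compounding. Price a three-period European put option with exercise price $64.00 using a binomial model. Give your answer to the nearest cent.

Risk-neutral probability p = (e^0.06 − 0.7)/(1.45 − 0.7) = 0.3618/0.7500 = 0.4824
Terminal stock prices: S_uuu = 167.7, S_uud = 80.95, S_udd = 39.08, S_ddd = 18.86
Terminal payoffs (K − S): max(-103.7, 0) = 0, max(-16.95, 0) = 0, max(24.92, 0) = 24.92, max(45.14, 0) = 45.14
Node uu (S = 115.6): V_uu = e^(−0.06)·[0.4824·0.0000 + 0.5176·0.0000] = 0.0000
Node ud (S = 55.82): V_ud = e^(−0.06)·[0.4824·0.0000 + 0.5176·24.9225] = 12.1475
Node dd (S = 26.95): V_dd = e^(−0.06)·[0.4824·24.9225 + 0.5176·45.1350] = 33.3229
Node u (S = 79.75): V_u = e^(−0.06)·[0.4824·0.0000 + 0.5176·12.1475] = 5.9208
Node d (S = 38.5): V_d = e^(−0.06)·[0.4824·12.1475 + 0.5176·33.3229] = 21.7612
Node 0 (S = 55): V_0 = e^(−0.06)·[0.4824·5.9208 + 0.5176·21.7612] = 13.2968

$13.30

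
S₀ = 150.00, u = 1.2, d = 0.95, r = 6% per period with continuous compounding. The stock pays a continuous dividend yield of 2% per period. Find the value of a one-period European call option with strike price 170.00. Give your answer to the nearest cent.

3.42

Per-period risk-free factor R = e^0.06 = 1.0618; dividend-adjusted growth = e^(0.06−0.02) = 1.0408.
Risk-neutral probability p = (1.0408 − 0.95)/(1.2 − 0.95) = 0.0908/0.2500 = 0.3632
Terminal stock prices: S_u = 180, S_d = 142.5
Terminal payoffs (S − K): max(10, 0) = 10, max(-27.5, 0) = 0
Node 0 (S = 150): V_0 = e^(−0.06)·[0.3632·10.0000 + 0.6368·0.0000] = 3.4209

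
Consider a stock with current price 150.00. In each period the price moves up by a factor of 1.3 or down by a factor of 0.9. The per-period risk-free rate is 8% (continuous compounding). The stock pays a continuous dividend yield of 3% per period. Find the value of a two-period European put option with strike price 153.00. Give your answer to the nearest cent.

Per-period risk-free factor R = e^0.08 = 1.0833; dividend-adjusted growth = e^(0.08−0.03) = 1.0513.
Risk-neutral probability p = (1.0513 − 0.9)/(1.3 − 0.9) = 0.1513/0.4000 = 0.3782
Terminal stock prices: S_uu = 253.5, S_ud = 175.5, S_dd = 121.5
Terminal payoffs (K − S): max(-100.5, 0) = 0, max(-22.5, 0) = 0, max(31.5, 0) = 31.5
Node u (S = 195): V_u = e^(−0.08)·[0.3782·0.0000 + 0.6218·0.0000] = 0.0000
Node d (S = 135): V_d = e^(−0.08)·[0.3782·0.0000 + 0.6218·31.5000] = 18.0815
Node 0 (S = 150): V_0 = e^(−0.08)·[0.3782·0.0000 + 0.6218·18.0815] = 10.3790

10.38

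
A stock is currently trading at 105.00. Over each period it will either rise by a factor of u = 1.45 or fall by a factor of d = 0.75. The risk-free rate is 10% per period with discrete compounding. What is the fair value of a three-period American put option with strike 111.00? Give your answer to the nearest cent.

17.04

Risk-neutral probability p = (1 + 0.1 − 0.75)/(1.45 − 0.75) = 0.3500/0.7000 = 0.5000
Terminal stock prices: S_uuu = 320.1, S_uud = 165.6, S_udd = 85.64, S_ddd = 44.3
Terminal payoffs (K − S): max(-209.1, 0) = 0, max(-54.57, 0) = 0, max(25.36, 0) = 25.36, max(66.7, 0) = 66.7
Node uu (S = 220.8): continuation = 1/1.1·[0.5000·0.0000 + 0.5000·0.0000] = 0.0000; exercise value = 0.0000 ≤ continuation, so V_uu = 0.0000
Node ud (S = 114.2): continuation = 1/1.1·[0.5000·0.0000 + 0.5000·25.3594] = 11.5270; exercise value = 0.0000 ≤ continuation, so V_ud = 11.5270
Node dd (S = 59.06): continuation = 1/1.1·[0.5000·25.3594 + 0.5000·66.7031] = 41.8466; exercise value = 51.9375 > continuation, so V_dd = 51.9375 (exercise)
Node u (S = 152.2): continuation = 1/1.1·[0.5000·0.0000 + 0.5000·11.5270] = 5.2395; exercise value = 0.0000 ≤ continuation, so V_u = 5.2395
Node d (S = 78.75): continuation = 1/1.1·[0.5000·11.5270 + 0.5000·51.9375] = 28.8475; exercise value = 32.2500 > continuation, so V_d = 32.2500 (exercise)
Node 0 (S = 105): continuation = 1/1.1·[0.5000·5.2395 + 0.5000·32.2500] = 17.0407; exercise value = 6.0000 ≤ continuation, so V_0 = 17.0407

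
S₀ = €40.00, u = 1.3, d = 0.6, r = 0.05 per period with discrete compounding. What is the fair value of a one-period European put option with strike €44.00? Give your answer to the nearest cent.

Risk-neutral probability p = (1 + 0.05 − 0.6)/(1.3 − 0.6) = 0.4500/0.7000 = 0.6429
Terminal stock prices: S_u = 52, S_d = 24
Terminal payoffs (K − S): max(-8, 0) = 0, max(20, 0) = 20
Node 0 (S = 40): V_0 = 1/1.05·[0.6429·0.0000 + 0.3571·20.0000] = 6.8027

€6.80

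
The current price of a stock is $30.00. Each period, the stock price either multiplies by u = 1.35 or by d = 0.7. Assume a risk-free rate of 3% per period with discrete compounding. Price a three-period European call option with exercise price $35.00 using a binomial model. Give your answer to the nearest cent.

$5.79

Risk-neutral probability p = (1 + 0.03 − 0.7)/(1.35 − 0.7) = 0.3300/0.6500 = 0.5077
Terminal stock prices: S_uuu = 73.81, S_uud = 38.27, S_udd = 19.84, S_ddd = 10.29
Terminal payoffs (S − K): max(38.81, 0) = 38.81, max(3.273, 0) = 3.273, max(-15.16, 0) = 0, max(-24.71, 0) = 0
Node uu (S = 54.68): V_uu = 1/1.03·[0.5077·38.8113 + 0.4923·3.2725] = 20.6944
Node ud (S = 28.35): V_ud = 1/1.03·[0.5077·3.2725 + 0.4923·0.0000] = 1.6130
Node dd (S = 14.7): V_dd = 1/1.03·[0.5077·0.0000 + 0.4923·0.0000] = 0.0000
Node u (S = 40.5): V_u = 1/1.03·[0.5077·20.6944 + 0.4923·1.6130] = 10.9714
Node d (S = 21): V_d = 1/1.03·[0.5077·1.6130 + 0.4923·0.0000] = 0.7951
Node 0 (S = 30): V_0 = 1/1.03·[0.5077·10.9714 + 0.4923·0.7951] = 5.7879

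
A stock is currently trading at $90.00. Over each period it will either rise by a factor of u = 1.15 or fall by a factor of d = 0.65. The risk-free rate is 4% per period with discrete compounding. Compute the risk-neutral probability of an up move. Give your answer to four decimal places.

p = 0.7800

Risk-neutral probability p = (1 + 0.04 − 0.65)/(1.15 − 0.65) = 0.3900/0.5000 = 0.7800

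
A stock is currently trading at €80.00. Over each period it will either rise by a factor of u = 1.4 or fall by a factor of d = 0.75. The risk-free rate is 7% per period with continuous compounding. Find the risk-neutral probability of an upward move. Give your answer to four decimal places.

Risk-neutral probability p = (e^0.07 − 0.75)/(1.4 − 0.75) = 0.3225/0.6500 = 0.4962

p = 0.4962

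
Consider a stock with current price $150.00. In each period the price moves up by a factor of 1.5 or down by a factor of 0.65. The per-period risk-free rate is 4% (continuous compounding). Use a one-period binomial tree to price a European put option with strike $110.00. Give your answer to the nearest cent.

$6.49

Risk-neutral probability p = (e^0.04 − 0.65)/(1.5 − 0.65) = 0.3908/0.8500 = 0.4598
Terminal stock prices: S_u = 225, S_d = 97.5
Terminal payoffs (K − S): max(-115, 0) = 0, max(12.5, 0) = 12.5
Node 0 (S = 150): V_0 = e^(−0.04)·[0.4598·0.0000 + 0.5402·12.5000] = 6.4880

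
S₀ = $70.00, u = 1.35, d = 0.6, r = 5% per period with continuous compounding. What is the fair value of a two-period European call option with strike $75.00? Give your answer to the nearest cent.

Risk-neutral probability p = (e^0.05 − 0.6)/(1.35 − 0.6) = 0.4513/0.7500 = 0.6017
Terminal stock prices: S_uu = 127.6, S_ud = 56.7, S_dd = 25.2
Terminal payoffs (S − K): max(52.58, 0) = 52.58, max(-18.3, 0) = 0, max(-49.8, 0) = 0
Node u (S = 94.5): V_u = e^(−0.05)·[0.6017·52.5750 + 0.3983·0.0000] = 30.0913
Node d (S = 42): V_d = e^(−0.05)·[0.6017·0.0000 + 0.3983·0.0000] = 0.0000
Node 0 (S = 70): V_0 = e^(−0.05)·[0.6017·30.0913 + 0.3983·0.0000] = 17.2227

$17.22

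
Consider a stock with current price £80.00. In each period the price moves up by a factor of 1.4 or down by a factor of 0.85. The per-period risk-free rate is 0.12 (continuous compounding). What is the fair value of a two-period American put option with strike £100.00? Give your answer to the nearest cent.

Risk-neutral probability p = (e^0.12 − 0.85)/(1.4 − 0.85) = 0.2775/0.5500 = 0.5045
Terminal stock prices: S_uu = 156.8, S_ud = 95.2, S_dd = 57.8
Terminal payoffs (K − S): max(-56.8, 0) = 0, max(4.8, 0) = 4.8, max(42.2, 0) = 42.2
Node u (S = 112): continuation = e^(−0.12)·[0.5045·0.0000 + 0.4955·4.8000] = 2.1093; exercise value = 0.0000 ≤ continuation, so V_u = 2.1093
Node d (S = 68): continuation = e^(−0.12)·[0.5045·4.8000 + 0.4955·42.2000] = 20.6920; exercise value = 32.0000 > continuation, so V_d = 32.0000 (exercise)
Node 0 (S = 80): continuation = e^(−0.12)·[0.5045·2.1093 + 0.4955·32.0000] = 15.0058; exercise value = 20.0000 > continuation, so V_0 = 20.0000 (exercise)

£20.00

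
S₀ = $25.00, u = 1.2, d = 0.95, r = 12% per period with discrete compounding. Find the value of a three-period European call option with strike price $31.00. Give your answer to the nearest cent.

Risk-neutral probability p = (1 + 0.12 − 0.95)/(1.2 − 0.95) = 0.1700/0.2500 = 0.6800
Terminal stock prices: S_uuu = 43.2, S_uud = 34.2, S_udd = 27.07, S_ddd = 21.43
Terminal payoffs (S − K): max(12.2, 0) = 12.2, max(3.2, 0) = 3.2, max(-3.925, 0) = 0, max(-9.566, 0) = 0
Node uu (S = 36): V_uu = 1/1.12·[0.6800·12.2000 + 0.3200·3.2000] = 8.3214
Node ud (S = 28.5): V_ud = 1/1.12·[0.6800·3.2000 + 0.3200·0.0000] = 1.9429
Node dd (S = 22.56): V_dd = 1/1.12·[0.6800·0.0000 + 0.3200·0.0000] = 0.0000
Node u (S = 30): V_u = 1/1.12·[0.6800·8.3214 + 0.3200·1.9429] = 5.6074
Node d (S = 23.75): V_d = 1/1.12·[0.6800·1.9429 + 0.3200·0.0000] = 1.1796
Node 0 (S = 25): V_0 = 1/1.12·[0.6800·5.6074 + 0.3200·1.1796] = 3.7415

$3.74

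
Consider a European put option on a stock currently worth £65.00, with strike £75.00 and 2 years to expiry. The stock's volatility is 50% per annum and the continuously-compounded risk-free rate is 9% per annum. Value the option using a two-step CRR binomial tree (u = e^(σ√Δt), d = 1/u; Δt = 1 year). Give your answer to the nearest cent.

£16.24

CRR parameters: u = e^(σ√Δt) = e^(0.5·√1) = 1.6487, d = 1/u = 0.6065
Per-period rate: rΔt = 0.09·1 = 0.09, so R = e^0.09 = 1.0942
Risk-neutral probability p = (e^0.09 − 0.6065)/(1.6487 − 0.6065) = 0.4876/1.0422 = 0.4679
Terminal stock prices: S_uu = 176.7, S_ud = 65, S_dd = 23.91
Terminal payoffs (K − S): max(-101.7, 0) = 0, max(10, 0) = 10, max(51.09, 0) = 51.09
Node u (S = 107.2): V_u = e^(−0.09)·[0.4679·0.0000 + 0.5321·10.0000] = 4.8630
Node d (S = 39.42): V_d = e^(−0.09)·[0.4679·10.0000 + 0.5321·51.0878] = 29.1203
Node 0 (S = 65): V_0 = e^(−0.09)·[0.4679·4.8630 + 0.5321·29.1203] = 16.2408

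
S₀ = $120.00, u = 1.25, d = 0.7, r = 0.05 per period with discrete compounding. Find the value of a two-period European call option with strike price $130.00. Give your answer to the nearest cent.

$21.12

Risk-neutral probability p = (1 + 0.05 − 0.7)/(1.25 − 0.7) = 0.3500/0.5500 = 0.6364
Terminal stock prices: S_uu = 187.5, S_ud = 105, S_dd = 58.8
Terminal payoffs (S − K): max(57.5, 0) = 57.5, max(-25, 0) = 0, max(-71.2, 0) = 0
Node u (S = 150): V_u = 1/1.05·[0.6364·57.5000 + 0.3636·0.0000] = 34.8485
Node d (S = 84): V_d = 1/1.05·[0.6364·0.0000 + 0.3636·0.0000] = 0.0000
Node 0 (S = 120): V_0 = 1/1.05·[0.6364·34.8485 + 0.3636·0.0000] = 21.1203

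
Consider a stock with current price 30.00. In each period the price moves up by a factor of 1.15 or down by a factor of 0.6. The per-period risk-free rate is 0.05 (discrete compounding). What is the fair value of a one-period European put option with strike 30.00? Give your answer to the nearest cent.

2.08

Risk-neutral probability p = (1 + 0.05 − 0.6)/(1.15 − 0.6) = 0.4500/0.5500 = 0.8182
Terminal stock prices: S_u = 34.5, S_d = 18
Terminal payoffs (K − S): max(-4.5, 0) = 0, max(12, 0) = 12
Node 0 (S = 30): V_0 = 1/1.05·[0.8182·0.0000 + 0.1818·12.0000] = 2.0779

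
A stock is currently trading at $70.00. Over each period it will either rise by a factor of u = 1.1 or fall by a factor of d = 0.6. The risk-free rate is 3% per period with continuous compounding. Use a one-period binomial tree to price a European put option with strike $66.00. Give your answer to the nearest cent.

$3.24

Risk-neutral probability p = (e^0.03 − 0.6)/(1.1 − 0.6) = 0.4305/0.5000 = 0.8609
Terminal stock prices: S_u = 77, S_d = 42
Terminal payoffs (K − S): max(-11, 0) = 0, max(24, 0) = 24
Node 0 (S = 70): V_0 = e^(−0.03)·[0.8609·0.0000 + 0.1391·24.0000] = 3.2395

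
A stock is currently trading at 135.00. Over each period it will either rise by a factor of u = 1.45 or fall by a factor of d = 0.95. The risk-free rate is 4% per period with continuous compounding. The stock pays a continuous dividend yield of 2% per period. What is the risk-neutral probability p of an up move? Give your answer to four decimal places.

Per-period risk-free factor R = e^0.04 = 1.0408; dividend-adjusted growth = e^(0.04−0.02) = 1.0202.
Risk-neutral probability p = (1.0202 − 0.95)/(1.45 − 0.95) = 0.0702/0.5000 = 0.1404

p = 0.1404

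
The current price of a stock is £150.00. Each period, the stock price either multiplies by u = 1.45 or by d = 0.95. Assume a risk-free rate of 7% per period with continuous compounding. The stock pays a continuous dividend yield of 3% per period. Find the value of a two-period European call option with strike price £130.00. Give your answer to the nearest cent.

Per-period risk-free factor R = e^0.07 = 1.0725; dividend-adjusted growth = e^(0.07−0.03) = 1.0408.
Risk-neutral probability p = (1.0408 − 0.95)/(1.45 − 0.95) = 0.0908/0.5000 = 0.1816
Terminal stock prices: S_uu = 315.4, S_ud = 206.6, S_dd = 135.4
Terminal payoffs (S − K): max(185.4, 0) = 185.4, max(76.62, 0) = 76.62, max(5.375, 0) = 5.375
Node u (S = 217.5): V_u = e^(−0.07)·[0.1816·185.3750 + 0.8184·76.6250] = 89.8607
Node d (S = 142.5): V_d = e^(−0.07)·[0.1816·76.6250 + 0.8184·5.3750] = 17.0773
Node 0 (S = 150): V_0 = e^(−0.07)·[0.1816·89.8607 + 0.8184·17.0773] = 28.2481

£28.25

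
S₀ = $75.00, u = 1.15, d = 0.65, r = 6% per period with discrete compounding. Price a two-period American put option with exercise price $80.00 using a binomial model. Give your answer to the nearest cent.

$8.45

Risk-neutral probability p = (1 + 0.06 − 0.65)/(1.15 − 0.65) = 0.4100/0.5000 = 0.8200
Terminal stock prices: S_uu = 99.19, S_ud = 56.06, S_dd = 31.69
Terminal payoffs (K − S): max(-19.19, 0) = 0, max(23.94, 0) = 23.94, max(48.31, 0) = 48.31
Node u (S = 86.25): continuation = 1/1.06·[0.8200·0.0000 + 0.1800·23.9375] = 4.0649; exercise value = 0.0000 ≤ continuation, so V_u = 4.0649
Node d (S = 48.75): continuation = 1/1.06·[0.8200·23.9375 + 0.1800·48.3125] = 26.7217; exercise value = 31.2500 > continuation, so V_d = 31.2500 (exercise)
Node 0 (S = 75): continuation = 1/1.06·[0.8200·4.0649 + 0.1800·31.2500] = 8.4511; exercise value = 5.0000 ≤ continuation, so V_0 = 8.4511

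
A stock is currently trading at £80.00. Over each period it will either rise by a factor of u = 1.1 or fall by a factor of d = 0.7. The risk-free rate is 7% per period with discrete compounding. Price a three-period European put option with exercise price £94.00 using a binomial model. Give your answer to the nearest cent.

Risk-neutral probability p = (1 + 0.07 − 0.7)/(1.1 − 0.7) = 0.3700/0.4000 = 0.9250
Terminal stock prices: S_uuu = 106.5, S_uud = 67.76, S_udd = 43.12, S_ddd = 27.44
Terminal payoffs (K − S): max(-12.48, 0) = 0, max(26.24, 0) = 26.24, max(50.88, 0) = 50.88, max(66.56, 0) = 66.56
Node uu (S = 96.8): V_uu = 1/1.07·[0.9250·0.0000 + 0.0750·26.2400] = 1.8393
Node ud (S = 61.6): V_ud = 1/1.07·[0.9250·26.2400 + 0.0750·50.8800] = 26.2505
Node dd (S = 39.2): V_dd = 1/1.07·[0.9250·50.8800 + 0.0750·66.5600] = 48.6505
Node u (S = 88): V_u = 1/1.07·[0.9250·1.8393 + 0.0750·26.2505] = 3.4300
Node d (S = 56): V_d = 1/1.07·[0.9250·26.2505 + 0.0750·48.6505] = 26.1032
Node 0 (S = 80): V_0 = 1/1.07·[0.9250·3.4300 + 0.0750·26.1032] = 4.7948

£4.79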